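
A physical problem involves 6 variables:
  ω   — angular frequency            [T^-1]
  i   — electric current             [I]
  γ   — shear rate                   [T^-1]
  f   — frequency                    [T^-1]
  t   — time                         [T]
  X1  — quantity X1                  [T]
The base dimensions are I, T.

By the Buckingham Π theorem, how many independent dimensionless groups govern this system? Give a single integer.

Write exponents as rows I,T / cols ω,i,γ,f,t,X1:
  I: [ 0  1  0  0  0  0]
  T: [-1  0 -1 -1  1  1]
Row reduction gives pivot columns ω,i; rank = 2
n=6, r=2 ⇒ 4 dimensionless groups

4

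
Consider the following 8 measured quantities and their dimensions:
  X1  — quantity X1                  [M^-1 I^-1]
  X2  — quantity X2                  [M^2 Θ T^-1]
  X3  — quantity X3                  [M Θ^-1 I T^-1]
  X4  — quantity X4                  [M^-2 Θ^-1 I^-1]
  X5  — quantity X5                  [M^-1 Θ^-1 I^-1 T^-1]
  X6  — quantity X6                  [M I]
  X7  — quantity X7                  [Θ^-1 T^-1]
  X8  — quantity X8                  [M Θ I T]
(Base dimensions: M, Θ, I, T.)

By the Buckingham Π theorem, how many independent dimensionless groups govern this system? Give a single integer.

Exponent matrix [M,Θ,I,T] × [X1,X2,X3,X4,X5,X6,X7,X8]:
  M: [-1  2  1 -2 -1  1  0  1]
  Θ: [ 0  1 -1 -1 -1  0 -1  1]
  I: [-1  0  1 -1 -1  1  0  1]
  T: [ 0 -1 -1  0 -1  0 -1  1]
Row reduction gives pivot columns X1,X2,X3; rank = 3
n=8, r=3 ⇒ 5 dimensionless groups

5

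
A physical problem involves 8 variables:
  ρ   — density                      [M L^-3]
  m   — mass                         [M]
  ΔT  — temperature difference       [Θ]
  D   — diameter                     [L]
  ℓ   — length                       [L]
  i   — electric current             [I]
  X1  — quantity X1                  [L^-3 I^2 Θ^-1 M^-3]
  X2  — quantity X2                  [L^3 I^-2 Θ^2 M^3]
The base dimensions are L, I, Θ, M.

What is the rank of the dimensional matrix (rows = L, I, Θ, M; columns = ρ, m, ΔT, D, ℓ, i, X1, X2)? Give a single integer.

4

Exponent matrix [L,I,Θ,M] × [ρ,m,ΔT,D,ℓ,i,X1,X2]:
  L: [-3  0  0  1  1  0 -3  3]
  I: [ 0  0  0  0  0  1  2 -2]
  Θ: [ 0  0  1  0  0  0 -1  2]
  M: [ 1  1  0  0  0  0 -3  3]
Row reduction gives pivot columns ρ,m,ΔT,i; rank = 4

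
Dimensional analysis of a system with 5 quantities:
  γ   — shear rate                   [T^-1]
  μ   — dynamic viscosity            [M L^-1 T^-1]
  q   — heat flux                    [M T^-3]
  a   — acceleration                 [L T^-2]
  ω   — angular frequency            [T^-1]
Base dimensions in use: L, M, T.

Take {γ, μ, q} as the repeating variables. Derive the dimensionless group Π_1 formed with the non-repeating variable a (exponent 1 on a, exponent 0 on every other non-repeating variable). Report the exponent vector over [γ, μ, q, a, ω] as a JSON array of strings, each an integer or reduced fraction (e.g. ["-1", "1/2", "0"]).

["0", "1", "-1", "1", "0"]

Dimensional matrix (L×M×T by γ×μ×q×a×ω):
  L: [ 0 -1  0  1  0]
  M: [ 0  1  1  0  0]
  T: [-1 -1 -3 -2 -1]
Echelon form has 3 nonzero rows (pivots: γ,μ,q)
Repeat: γ,μ,q; free: a,ω
RREF:
  r0: [   1    0    0    0    1]
  r1: [   0    1    0   -1    0]
  r2: [   0    0    1    1    0]
Fix exponent of a at 1, ω at 0; solve each RREF row for its pivot's exponent:
  r0: exp(γ) + (0)·1 = 0 ⇒ exp(γ) = 0
  r1: exp(μ) + (-1)·1 = 0 ⇒ exp(μ) = 1
  r2: exp(q) + (1)·1 = 0 ⇒ exp(q) = -1
Π_1 = μ · q^-1 · a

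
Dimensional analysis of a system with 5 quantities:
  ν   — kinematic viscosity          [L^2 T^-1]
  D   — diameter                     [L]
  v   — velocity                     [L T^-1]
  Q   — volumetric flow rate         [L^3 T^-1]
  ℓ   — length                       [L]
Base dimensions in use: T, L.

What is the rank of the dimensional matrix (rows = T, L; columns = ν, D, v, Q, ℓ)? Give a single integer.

Exponent matrix [T,L] × [ν,D,v,Q,ℓ]:
  T: [-1  0 -1 -1  0]
  L: [ 2  1  1  3  1]
Echelon form has 2 nonzero rows (pivots: ν,D)

2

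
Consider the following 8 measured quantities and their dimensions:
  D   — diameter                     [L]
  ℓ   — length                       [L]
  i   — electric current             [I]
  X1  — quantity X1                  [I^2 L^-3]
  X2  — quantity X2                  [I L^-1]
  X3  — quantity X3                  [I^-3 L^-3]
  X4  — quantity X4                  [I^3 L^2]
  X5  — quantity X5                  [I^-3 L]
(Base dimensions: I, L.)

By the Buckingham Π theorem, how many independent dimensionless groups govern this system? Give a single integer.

Dimensional matrix (I×L by D×ℓ×i×X1×X2×X3×X4×X5):
  I: [ 0  0  1  2  1 -3  3 -3]
  L: [ 1  1  0 -3 -1 -3  2  1]
RREF → pivots at {D,i} ⇒ r = 2
n=8, r=2 ⇒ 6 dimensionless groups

6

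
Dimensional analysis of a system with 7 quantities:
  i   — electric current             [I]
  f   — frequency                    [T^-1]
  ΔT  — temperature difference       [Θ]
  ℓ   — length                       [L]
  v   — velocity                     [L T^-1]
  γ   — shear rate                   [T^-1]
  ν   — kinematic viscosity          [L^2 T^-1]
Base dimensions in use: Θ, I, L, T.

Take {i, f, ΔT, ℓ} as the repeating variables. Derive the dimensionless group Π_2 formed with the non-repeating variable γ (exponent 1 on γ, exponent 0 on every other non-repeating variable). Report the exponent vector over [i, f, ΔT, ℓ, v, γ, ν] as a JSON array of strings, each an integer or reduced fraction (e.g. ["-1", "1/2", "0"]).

["0", "-1", "0", "0", "0", "1", "0"]

Dimensional matrix (Θ×I×L×T by i×f×ΔT×ℓ×v×γ×ν):
  Θ: [ 0  0  1  0  0  0  0]
  I: [ 1  0  0  0  0  0  0]
  L: [ 0  0  0  1  1  0  2]
  T: [ 0 -1  0  0 -1 -1 -1]
Row reduction gives pivot columns i,f,ΔT,ℓ; rank = 4
Pivot set = {i,f,ΔT,ℓ}, free = {v,γ,ν}
RREF:
  r0: [   1    0    0    0    0    0    0]
  r1: [   0    1    0    0    1    1    1]
  r2: [   0    0    1    0    0    0    0]
  r3: [   0    0    0    1    1    0    2]
Fix exponent of γ at 1, v at 0, ν at 0; solve each RREF row for its pivot's exponent:
  r0: exp(i) + (0)·1 = 0 ⇒ exp(i) = 0
  r1: exp(f) + (1)·1 = 0 ⇒ exp(f) = -1
  r2: exp(ΔT) + (0)·1 = 0 ⇒ exp(ΔT) = 0
  r3: exp(ℓ) + (0)·1 = 0 ⇒ exp(ℓ) = 0
Π_2 = f^-1 · γ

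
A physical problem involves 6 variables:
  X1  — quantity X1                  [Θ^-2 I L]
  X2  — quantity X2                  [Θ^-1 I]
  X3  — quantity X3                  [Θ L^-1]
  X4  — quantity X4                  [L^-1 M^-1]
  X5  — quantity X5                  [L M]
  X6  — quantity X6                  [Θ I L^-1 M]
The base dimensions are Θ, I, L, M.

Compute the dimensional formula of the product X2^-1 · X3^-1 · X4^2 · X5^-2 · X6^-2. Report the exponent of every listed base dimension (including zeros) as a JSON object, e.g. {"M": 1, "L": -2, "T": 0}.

{"Θ": -2, "I": -3, "L": -1, "M": -6}

Exponent matrix [Θ,I,L,M] × [X1,X2,X3,X4,X5,X6]:
  Θ: [-2 -1  1  0  0  1]
  I: [ 1  1  0  0  0  1]
  L: [ 1  0 -1 -1  1 -1]
  M: [ 0  0  0 -1  1  1]
  [Θ]: (-1)·-1+(-1)·1+(2)·0+(-2)·0+(-2)·1 = -2
  [I]: (-1)·1+(-1)·0+(2)·0+(-2)·0+(-2)·1 = -3
  [L]: (-1)·0+(-1)·-1+(2)·-1+(-2)·1+(-2)·-1 = -1
  [M]: (-1)·0+(-1)·0+(2)·-1+(-2)·1+(-2)·1 = -6
⇒ Θ^-2 I^-3 L^-1 M^-6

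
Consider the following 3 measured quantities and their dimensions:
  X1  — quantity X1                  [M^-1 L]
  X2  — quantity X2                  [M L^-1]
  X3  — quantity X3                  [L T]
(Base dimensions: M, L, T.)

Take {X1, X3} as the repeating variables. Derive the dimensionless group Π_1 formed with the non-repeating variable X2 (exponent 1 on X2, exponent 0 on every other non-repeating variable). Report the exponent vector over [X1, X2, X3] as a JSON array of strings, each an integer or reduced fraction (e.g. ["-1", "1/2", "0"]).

["1", "1", "0"]

Exponent matrix [M,L,T] × [X1,X2,X3]:
  M: [-1  1  0]
  L: [ 1 -1  1]
  T: [ 0  0  1]
Row reduction gives pivot columns X1,X3; rank = 2
Repeat: X1,X3; free: X2
RREF:
  r0: [   1   -1    0]
  r1: [   0    0    1]
  r2: [   0    0    0]
Fix exponent of X2 at 1; solve each RREF row for its pivot's exponent:
  r0: exp(X1) + (-1)·1 = 0 ⇒ exp(X1) = 1
  r1: exp(X3) + (0)·1 = 0 ⇒ exp(X3) = 0
Π_1 = X1 · X2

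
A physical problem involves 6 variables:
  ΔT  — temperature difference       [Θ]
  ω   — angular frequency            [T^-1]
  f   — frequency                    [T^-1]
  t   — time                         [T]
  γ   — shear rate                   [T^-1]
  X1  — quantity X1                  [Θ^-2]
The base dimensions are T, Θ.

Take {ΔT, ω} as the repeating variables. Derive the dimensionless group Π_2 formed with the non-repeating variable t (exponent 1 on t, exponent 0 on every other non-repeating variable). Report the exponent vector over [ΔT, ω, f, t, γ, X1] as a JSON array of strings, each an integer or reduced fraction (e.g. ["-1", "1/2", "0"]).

Write exponents as rows T,Θ / cols ΔT,ω,f,t,γ,X1:
  T: [ 0 -1 -1  1 -1  0]
  Θ: [ 1  0  0  0  0 -2]
RREF → pivots at {ΔT,ω} ⇒ r = 2
Pivot set = {ΔT,ω}, free = {f,t,γ,X1}
RREF:
  r0: [   1    0    0    0    0   -2]
  r1: [   0    1    1   -1    1    0]
Fix exponent of t at 1, f at 0, γ at 0, X1 at 0; solve each RREF row for its pivot's exponent:
  r0: exp(ΔT) + (0)·1 = 0 ⇒ exp(ΔT) = 0
  r1: exp(ω) + (-1)·1 = 0 ⇒ exp(ω) = 1
Π_2 = ω · t

["0", "1", "0", "1", "0", "0"]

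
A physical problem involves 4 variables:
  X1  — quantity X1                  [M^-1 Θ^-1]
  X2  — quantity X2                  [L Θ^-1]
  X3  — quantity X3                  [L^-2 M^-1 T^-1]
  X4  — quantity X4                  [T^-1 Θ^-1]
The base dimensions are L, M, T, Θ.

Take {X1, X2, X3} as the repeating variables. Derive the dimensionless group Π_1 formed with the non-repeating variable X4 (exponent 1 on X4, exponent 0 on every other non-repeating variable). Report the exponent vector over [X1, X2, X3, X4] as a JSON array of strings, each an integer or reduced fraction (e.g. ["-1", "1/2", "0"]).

["1", "-2", "-1", "1"]

Write exponents as rows L,M,T,Θ / cols X1,X2,X3,X4:
  L: [ 0  1 -2  0]
  M: [-1  0 -1  0]
  T: [ 0  0 -1 -1]
  Θ: [-1 -1  0 -1]
Echelon form has 3 nonzero rows (pivots: X1,X2,X3)
Repeat: X1,X2,X3; free: X4
RREF:
  r0: [   1    0    0   -1]
  r1: [   0    1    0    2]
  r2: [   0    0    1    1]
  r3: [   0    0    0    0]
Fix exponent of X4 at 1; solve each RREF row for its pivot's exponent:
  r0: exp(X1) + (-1)·1 = 0 ⇒ exp(X1) = 1
  r1: exp(X2) + (2)·1 = 0 ⇒ exp(X2) = -2
  r2: exp(X3) + (1)·1 = 0 ⇒ exp(X3) = -1
Π_1 = X1 · X2^-2 · X3^-1 · X4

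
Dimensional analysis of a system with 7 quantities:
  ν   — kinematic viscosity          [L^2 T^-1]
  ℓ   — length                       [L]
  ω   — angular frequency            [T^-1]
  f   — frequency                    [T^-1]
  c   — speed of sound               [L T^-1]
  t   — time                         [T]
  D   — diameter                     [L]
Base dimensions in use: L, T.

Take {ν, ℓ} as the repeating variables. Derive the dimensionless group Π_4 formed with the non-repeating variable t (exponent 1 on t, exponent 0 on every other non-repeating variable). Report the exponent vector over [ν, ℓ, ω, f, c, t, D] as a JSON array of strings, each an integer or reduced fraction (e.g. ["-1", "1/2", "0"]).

["1", "-2", "0", "0", "0", "1", "0"]

Dimensional matrix (L×T by ν×ℓ×ω×f×c×t×D):
  L: [ 2  1  0  0  1  0  1]
  T: [-1  0 -1 -1 -1  1  0]
Row reduction gives pivot columns ν,ℓ; rank = 2
Pivot set = {ν,ℓ}, free = {ω,f,c,t,D}
RREF:
  r0: [   1    0    1    1    1   -1    0]
  r1: [   0    1   -2   -2   -1    2    1]
Fix exponent of t at 1, ω at 0, f at 0, c at 0, D at 0; solve each RREF row for its pivot's exponent:
  r0: exp(ν) + (-1)·1 = 0 ⇒ exp(ν) = 1
  r1: exp(ℓ) + (2)·1 = 0 ⇒ exp(ℓ) = -2
Π_4 = ν · ℓ^-2 · t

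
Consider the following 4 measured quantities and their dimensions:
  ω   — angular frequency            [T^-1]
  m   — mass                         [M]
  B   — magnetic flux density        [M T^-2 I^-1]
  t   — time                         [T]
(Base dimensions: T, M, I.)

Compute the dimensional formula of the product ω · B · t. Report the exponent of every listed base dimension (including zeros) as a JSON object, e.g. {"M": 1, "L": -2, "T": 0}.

{"T": -2, "M": 1, "I": -1}

Dimensional matrix (T×M×I by ω×m×B×t):
  T: [-1  0 -2  1]
  M: [ 0  1  1  0]
  I: [ 0  0 -1  0]
  [T]: (1)·-1+(1)·-2+(1)·1 = -2
  [M]: (1)·0+(1)·1+(1)·0 = 1
  [I]: (1)·0+(1)·-1+(1)·0 = -1
⇒ T^-2 M I^-1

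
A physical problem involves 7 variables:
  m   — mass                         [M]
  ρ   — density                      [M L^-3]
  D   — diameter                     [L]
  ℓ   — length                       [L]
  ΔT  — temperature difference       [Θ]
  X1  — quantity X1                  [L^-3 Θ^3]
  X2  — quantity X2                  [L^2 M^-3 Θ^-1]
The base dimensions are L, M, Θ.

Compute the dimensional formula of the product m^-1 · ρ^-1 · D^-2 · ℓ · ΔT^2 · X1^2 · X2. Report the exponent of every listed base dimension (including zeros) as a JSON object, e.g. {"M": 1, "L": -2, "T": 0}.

{"L": -2, "M": -5, "Θ": 7}

Exponent matrix [L,M,Θ] × [m,ρ,D,ℓ,ΔT,X1,X2]:
  L: [ 0 -3  1  1  0 -3  2]
  M: [ 1  1  0  0  0  0 -3]
  Θ: [ 0  0  0  0  1  3 -1]
  [L]: (-1)·0+(-1)·-3+(-2)·1+(1)·1+(2)·0+(2)·-3+(1)·2 = -2
  [M]: (-1)·1+(-1)·1+(-2)·0+(1)·0+(2)·0+(2)·0+(1)·-3 = -5
  [Θ]: (-1)·0+(-1)·0+(-2)·0+(1)·0+(2)·1+(2)·3+(1)·-1 = 7
⇒ L^-2 M^-5 Θ^7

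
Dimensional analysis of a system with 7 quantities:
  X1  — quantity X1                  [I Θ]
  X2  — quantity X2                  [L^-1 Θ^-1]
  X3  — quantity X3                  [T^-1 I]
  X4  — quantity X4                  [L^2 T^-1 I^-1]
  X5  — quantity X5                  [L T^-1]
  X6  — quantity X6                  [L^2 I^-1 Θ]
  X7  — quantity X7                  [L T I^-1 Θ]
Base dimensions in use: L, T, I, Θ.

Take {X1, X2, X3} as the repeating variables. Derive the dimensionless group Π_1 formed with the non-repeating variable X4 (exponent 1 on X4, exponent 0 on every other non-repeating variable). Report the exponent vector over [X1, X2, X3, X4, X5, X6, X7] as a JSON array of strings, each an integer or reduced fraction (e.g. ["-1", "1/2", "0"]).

["2", "2", "-1", "1", "0", "0", "0"]

Write exponents as rows L,T,I,Θ / cols X1,X2,X3,X4,X5,X6,X7:
  L: [ 0 -1  0  2  1  2  1]
  T: [ 0  0 -1 -1 -1  0  1]
  I: [ 1  0  1 -1  0 -1 -1]
  Θ: [ 1 -1  0  0  0  1  1]
Row reduction gives pivot columns X1,X2,X3; rank = 3
Repeat: X1,X2,X3; free: X4,X5,X6,X7
RREF:
  r0: [   1    0    0   -2   -1   -1    0]
  r1: [   0    1    0   -2   -1   -2   -1]
  r2: [   0    0    1    1    1    0   -1]
  r3: [   0    0    0    0    0    0    0]
Fix exponent of X4 at 1, X5 at 0, X6 at 0, X7 at 0; solve each RREF row for its pivot's exponent:
  r0: exp(X1) + (-2)·1 = 0 ⇒ exp(X1) = 2
  r1: exp(X2) + (-2)·1 = 0 ⇒ exp(X2) = 2
  r2: exp(X3) + (1)·1 = 0 ⇒ exp(X3) = -1
Π_1 = X1^2 · X2^2 · X3^-1 · X4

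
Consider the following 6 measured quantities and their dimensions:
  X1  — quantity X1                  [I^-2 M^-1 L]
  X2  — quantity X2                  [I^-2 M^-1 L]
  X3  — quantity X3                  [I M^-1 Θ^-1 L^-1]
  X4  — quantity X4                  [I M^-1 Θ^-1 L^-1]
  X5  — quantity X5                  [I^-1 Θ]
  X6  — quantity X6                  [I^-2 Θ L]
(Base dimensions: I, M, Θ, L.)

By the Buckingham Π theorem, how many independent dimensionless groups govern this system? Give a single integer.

Dimensional matrix (I×M×Θ×L by X1×X2×X3×X4×X5×X6):
  I: [-2 -2  1  1 -1 -2]
  M: [-1 -1 -1 -1  0  0]
  Θ: [ 0  0 -1 -1  1  1]
  L: [ 1  1 -1 -1  0  1]
Echelon form has 3 nonzero rows (pivots: X1,X3,X5)
6 vars − rank 3 = 3 Π groups

3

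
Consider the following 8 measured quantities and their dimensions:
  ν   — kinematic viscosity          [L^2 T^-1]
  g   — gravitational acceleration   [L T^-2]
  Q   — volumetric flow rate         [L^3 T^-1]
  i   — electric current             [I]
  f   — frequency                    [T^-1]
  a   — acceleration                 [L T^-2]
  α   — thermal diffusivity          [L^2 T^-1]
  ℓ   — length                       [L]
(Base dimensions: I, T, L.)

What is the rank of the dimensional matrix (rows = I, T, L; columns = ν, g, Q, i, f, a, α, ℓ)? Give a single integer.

3

Write exponents as rows I,T,L / cols ν,g,Q,i,f,a,α,ℓ:
  I: [ 0  0  0  1  0  0  0  0]
  T: [-1 -2 -1  0 -1 -2 -1  0]
  L: [ 2  1  3  0  0  1  2  1]
Echelon form has 3 nonzero rows (pivots: ν,g,i)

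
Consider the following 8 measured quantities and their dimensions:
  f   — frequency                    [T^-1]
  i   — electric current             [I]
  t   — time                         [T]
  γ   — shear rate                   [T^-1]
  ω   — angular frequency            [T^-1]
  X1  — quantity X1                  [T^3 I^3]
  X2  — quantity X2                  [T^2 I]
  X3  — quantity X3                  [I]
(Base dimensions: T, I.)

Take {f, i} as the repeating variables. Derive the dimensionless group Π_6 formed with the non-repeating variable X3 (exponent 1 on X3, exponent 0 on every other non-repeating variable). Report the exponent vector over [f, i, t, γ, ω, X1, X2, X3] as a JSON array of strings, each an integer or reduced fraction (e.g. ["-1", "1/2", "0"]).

Dimensional matrix (T×I by f×i×t×γ×ω×X1×X2×X3):
  T: [-1  0  1 -1 -1  3  2  0]
  I: [ 0  1  0  0  0  3  1  1]
Echelon form has 2 nonzero rows (pivots: f,i)
Pivot set = {f,i}, free = {t,γ,ω,X1,X2,X3}
RREF:
  r0: [   1    0   -1    1    1   -3   -2    0]
  r1: [   0    1    0    0    0    3    1    1]
Fix exponent of X3 at 1, t at 0, γ at 0, ω at 0, X1 at 0, X2 at 0; solve each RREF row for its pivot's exponent:
  r0: exp(f) + (0)·1 = 0 ⇒ exp(f) = 0
  r1: exp(i) + (1)·1 = 0 ⇒ exp(i) = -1
Π_6 = i^-1 · X3

["0", "-1", "0", "0", "0", "0", "0", "1"]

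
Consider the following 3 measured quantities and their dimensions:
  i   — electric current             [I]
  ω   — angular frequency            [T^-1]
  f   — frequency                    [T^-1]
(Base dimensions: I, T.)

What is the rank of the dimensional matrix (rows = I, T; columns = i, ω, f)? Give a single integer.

2

Dimensional matrix (I×T by i×ω×f):
  I: [ 1  0  0]
  T: [ 0 -1 -1]
Echelon form has 2 nonzero rows (pivots: i,ω)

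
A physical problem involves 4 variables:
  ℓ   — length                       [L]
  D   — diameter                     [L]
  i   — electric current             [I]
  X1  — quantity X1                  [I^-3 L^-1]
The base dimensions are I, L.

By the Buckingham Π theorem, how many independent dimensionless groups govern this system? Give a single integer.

2

Write exponents as rows I,L / cols ℓ,D,i,X1:
  I: [ 0  0  1 -3]
  L: [ 1  1  0 -1]
RREF → pivots at {ℓ,i} ⇒ r = 2
4 vars − rank 2 = 2 Π groups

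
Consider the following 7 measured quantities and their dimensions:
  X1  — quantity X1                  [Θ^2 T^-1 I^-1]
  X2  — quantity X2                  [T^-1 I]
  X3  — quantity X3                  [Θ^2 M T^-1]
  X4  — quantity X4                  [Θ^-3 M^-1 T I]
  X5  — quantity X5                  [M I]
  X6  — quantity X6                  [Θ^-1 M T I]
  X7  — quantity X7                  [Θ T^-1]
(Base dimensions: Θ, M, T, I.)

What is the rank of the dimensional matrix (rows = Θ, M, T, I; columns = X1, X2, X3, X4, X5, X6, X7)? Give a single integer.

Exponent matrix [Θ,M,T,I] × [X1,X2,X3,X4,X5,X6,X7]:
  Θ: [ 2  0  2 -3  0 -1  1]
  M: [ 0  0  1 -1  1  1  0]
  T: [-1 -1 -1  1  0  1 -1]
  I: [-1  1  0  1  1  1  0]
Echelon form has 3 nonzero rows (pivots: X1,X2,X3)

3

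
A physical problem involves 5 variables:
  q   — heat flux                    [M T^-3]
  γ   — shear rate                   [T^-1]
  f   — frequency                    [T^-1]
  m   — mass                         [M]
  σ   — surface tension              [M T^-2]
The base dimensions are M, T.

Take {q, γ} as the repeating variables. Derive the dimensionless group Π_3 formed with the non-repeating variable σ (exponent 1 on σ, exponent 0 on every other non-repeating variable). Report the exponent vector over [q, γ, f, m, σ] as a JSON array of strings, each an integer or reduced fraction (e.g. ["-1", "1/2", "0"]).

["-1", "1", "0", "0", "1"]

Dimensional matrix (M×T by q×γ×f×m×σ):
  M: [ 1  0  0  1  1]
  T: [-3 -1 -1  0 -2]
RREF → pivots at {q,γ} ⇒ r = 2
Repeat: q,γ; free: f,m,σ
RREF:
  r0: [   1    0    0    1    1]
  r1: [   0    1    1   -3   -1]
Fix exponent of σ at 1, f at 0, m at 0; solve each RREF row for its pivot's exponent:
  r0: exp(q) + (1)·1 = 0 ⇒ exp(q) = -1
  r1: exp(γ) + (-1)·1 = 0 ⇒ exp(γ) = 1
Π_3 = q^-1 · γ · σ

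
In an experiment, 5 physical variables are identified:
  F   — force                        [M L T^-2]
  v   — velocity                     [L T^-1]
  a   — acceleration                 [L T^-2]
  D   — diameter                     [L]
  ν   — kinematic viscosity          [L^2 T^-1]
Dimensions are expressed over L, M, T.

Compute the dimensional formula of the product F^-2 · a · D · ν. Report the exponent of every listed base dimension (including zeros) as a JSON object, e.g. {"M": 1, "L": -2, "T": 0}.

Write exponents as rows L,M,T / cols F,v,a,D,ν:
  L: [ 1  1  1  1  2]
  M: [ 1  0  0  0  0]
  T: [-2 -1 -2  0 -1]
  [L]: (-2)·1+(1)·1+(1)·1+(1)·2 = 2
  [M]: (-2)·1+(1)·0+(1)·0+(1)·0 = -2
  [T]: (-2)·-2+(1)·-2+(1)·0+(1)·-1 = 1
⇒ L^2 M^-2 T

{"L": 2, "M": -2, "T": 1}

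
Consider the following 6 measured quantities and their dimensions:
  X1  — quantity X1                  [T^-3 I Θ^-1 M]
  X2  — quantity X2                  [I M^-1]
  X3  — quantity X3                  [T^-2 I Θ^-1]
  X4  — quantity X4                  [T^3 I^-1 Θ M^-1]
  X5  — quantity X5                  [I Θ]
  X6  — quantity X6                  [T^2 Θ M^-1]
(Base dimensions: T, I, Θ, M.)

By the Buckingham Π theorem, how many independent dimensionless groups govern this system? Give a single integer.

Write exponents as rows T,I,Θ,M / cols X1,X2,X3,X4,X5,X6:
  T: [-3  0 -2  3  0  2]
  I: [ 1  1  1 -1  1  0]
  Θ: [-1  0 -1  1  1  1]
  M: [ 1 -1  0 -1  0 -1]
Echelon form has 3 nonzero rows (pivots: X1,X2,X3)
n=6, r=3 ⇒ 3 dimensionless groups

3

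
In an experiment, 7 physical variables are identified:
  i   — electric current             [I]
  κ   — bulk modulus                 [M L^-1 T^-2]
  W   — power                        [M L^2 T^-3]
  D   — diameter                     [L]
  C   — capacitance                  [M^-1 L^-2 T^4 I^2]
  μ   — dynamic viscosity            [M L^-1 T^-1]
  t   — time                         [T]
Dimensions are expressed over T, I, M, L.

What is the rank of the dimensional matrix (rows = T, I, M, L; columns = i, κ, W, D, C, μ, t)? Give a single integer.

4

Dimensional matrix (T×I×M×L by i×κ×W×D×C×μ×t):
  T: [ 0 -2 -3  0  4 -1  1]
  I: [ 1  0  0  0  2  0  0]
  M: [ 0  1  1  0 -1  1  0]
  L: [ 0 -1  2  1 -2 -1  0]
Row reduction gives pivot columns i,κ,W,D; rank = 4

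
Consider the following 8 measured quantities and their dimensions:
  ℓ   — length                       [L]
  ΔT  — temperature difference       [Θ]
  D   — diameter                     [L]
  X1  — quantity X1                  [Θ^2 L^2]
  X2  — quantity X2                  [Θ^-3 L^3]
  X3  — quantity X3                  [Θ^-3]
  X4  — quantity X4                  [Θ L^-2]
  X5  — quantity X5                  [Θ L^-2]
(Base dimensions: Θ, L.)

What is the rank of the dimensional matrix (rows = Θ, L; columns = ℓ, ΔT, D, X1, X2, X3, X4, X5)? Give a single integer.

Exponent matrix [Θ,L] × [ℓ,ΔT,D,X1,X2,X3,X4,X5]:
  Θ: [ 0  1  0  2 -3 -3  1  1]
  L: [ 1  0  1  2  3  0 -2 -2]
Row reduction gives pivot columns ℓ,ΔT; rank = 2

2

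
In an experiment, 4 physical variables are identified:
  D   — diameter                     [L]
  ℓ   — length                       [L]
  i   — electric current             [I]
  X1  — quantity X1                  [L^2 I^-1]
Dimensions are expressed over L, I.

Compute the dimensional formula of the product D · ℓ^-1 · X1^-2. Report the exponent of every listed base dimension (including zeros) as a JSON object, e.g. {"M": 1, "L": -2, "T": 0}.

Exponent matrix [L,I] × [D,ℓ,i,X1]:
  L: [ 1  1  0  2]
  I: [ 0  0  1 -1]
  [L]: (1)·1+(-1)·1+(-2)·2 = -4
  [I]: (1)·0+(-1)·0+(-2)·-1 = 2
⇒ L^-4 I^2

{"L": -4, "I": 2}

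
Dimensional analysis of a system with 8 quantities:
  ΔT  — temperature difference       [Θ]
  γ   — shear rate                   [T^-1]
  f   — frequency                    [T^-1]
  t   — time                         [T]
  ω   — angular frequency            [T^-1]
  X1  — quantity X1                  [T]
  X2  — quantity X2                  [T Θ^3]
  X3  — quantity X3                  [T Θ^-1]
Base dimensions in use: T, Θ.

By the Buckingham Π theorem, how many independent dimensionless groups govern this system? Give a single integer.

6

Write exponents as rows T,Θ / cols ΔT,γ,f,t,ω,X1,X2,X3:
  T: [ 0 -1 -1  1 -1  1  1  1]
  Θ: [ 1  0  0  0  0  0  3 -1]
RREF → pivots at {ΔT,γ} ⇒ r = 2
Π count = n − r = 8 − 2 = 6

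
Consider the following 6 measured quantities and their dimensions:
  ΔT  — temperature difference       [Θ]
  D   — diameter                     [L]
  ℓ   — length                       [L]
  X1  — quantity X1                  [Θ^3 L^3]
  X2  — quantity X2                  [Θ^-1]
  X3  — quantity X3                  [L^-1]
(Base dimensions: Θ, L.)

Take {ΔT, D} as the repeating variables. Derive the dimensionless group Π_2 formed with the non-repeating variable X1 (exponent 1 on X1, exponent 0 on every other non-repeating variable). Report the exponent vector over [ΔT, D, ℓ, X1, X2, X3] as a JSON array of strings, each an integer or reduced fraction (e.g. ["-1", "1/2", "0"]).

["-3", "-3", "0", "1", "0", "0"]

Exponent matrix [Θ,L] × [ΔT,D,ℓ,X1,X2,X3]:
  Θ: [ 1  0  0  3 -1  0]
  L: [ 0  1  1  3  0 -1]
Echelon form has 2 nonzero rows (pivots: ΔT,D)
Repeat: ΔT,D; free: ℓ,X1,X2,X3
RREF:
  r0: [   1    0    0    3   -1    0]
  r1: [   0    1    1    3    0   -1]
Fix exponent of X1 at 1, ℓ at 0, X2 at 0, X3 at 0; solve each RREF row for its pivot's exponent:
  r0: exp(ΔT) + (3)·1 = 0 ⇒ exp(ΔT) = -3
  r1: exp(D) + (3)·1 = 0 ⇒ exp(D) = -3
Π_2 = ΔT^-3 · D^-3 · X1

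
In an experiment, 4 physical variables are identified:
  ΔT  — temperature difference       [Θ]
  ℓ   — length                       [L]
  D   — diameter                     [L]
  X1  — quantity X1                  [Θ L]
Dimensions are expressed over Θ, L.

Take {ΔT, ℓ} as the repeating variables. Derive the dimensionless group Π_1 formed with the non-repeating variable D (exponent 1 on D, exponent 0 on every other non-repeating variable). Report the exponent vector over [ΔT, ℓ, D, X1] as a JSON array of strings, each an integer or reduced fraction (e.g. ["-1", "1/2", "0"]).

["0", "-1", "1", "0"]

Exponent matrix [Θ,L] × [ΔT,ℓ,D,X1]:
  Θ: [ 1  0  0  1]
  L: [ 0  1  1  1]
Row reduction gives pivot columns ΔT,ℓ; rank = 2
Repeat: ΔT,ℓ; free: D,X1
RREF:
  r0: [   1    0    0    1]
  r1: [   0    1    1    1]
Fix exponent of D at 1, X1 at 0; solve each RREF row for its pivot's exponent:
  r0: exp(ΔT) + (0)·1 = 0 ⇒ exp(ΔT) = 0
  r1: exp(ℓ) + (1)·1 = 0 ⇒ exp(ℓ) = -1
Π_1 = ℓ^-1 · D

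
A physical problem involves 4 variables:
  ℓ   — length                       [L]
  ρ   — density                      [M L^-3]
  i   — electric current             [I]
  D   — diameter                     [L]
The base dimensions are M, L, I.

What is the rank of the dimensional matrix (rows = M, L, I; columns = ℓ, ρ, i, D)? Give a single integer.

3

Exponent matrix [M,L,I] × [ℓ,ρ,i,D]:
  M: [ 0  1  0  0]
  L: [ 1 -3  0  1]
  I: [ 0  0  1  0]
Row reduction gives pivot columns ℓ,ρ,i; rank = 3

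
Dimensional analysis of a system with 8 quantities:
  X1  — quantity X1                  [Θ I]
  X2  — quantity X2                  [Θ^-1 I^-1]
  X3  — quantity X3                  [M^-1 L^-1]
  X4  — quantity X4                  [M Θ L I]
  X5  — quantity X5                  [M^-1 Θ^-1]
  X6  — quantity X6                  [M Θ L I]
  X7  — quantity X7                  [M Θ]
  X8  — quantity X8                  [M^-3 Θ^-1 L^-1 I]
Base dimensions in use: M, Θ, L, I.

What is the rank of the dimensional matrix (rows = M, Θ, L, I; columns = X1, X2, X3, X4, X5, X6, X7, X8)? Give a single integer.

3

Dimensional matrix (M×Θ×L×I by X1×X2×X3×X4×X5×X6×X7×X8):
  M: [ 0  0 -1  1 -1  1  1 -3]
  Θ: [ 1 -1  0  1 -1  1  1 -1]
  L: [ 0  0 -1  1  0  1  0 -1]
  I: [ 1 -1  0  1  0  1  0  1]
Echelon form has 3 nonzero rows (pivots: X1,X3,X5)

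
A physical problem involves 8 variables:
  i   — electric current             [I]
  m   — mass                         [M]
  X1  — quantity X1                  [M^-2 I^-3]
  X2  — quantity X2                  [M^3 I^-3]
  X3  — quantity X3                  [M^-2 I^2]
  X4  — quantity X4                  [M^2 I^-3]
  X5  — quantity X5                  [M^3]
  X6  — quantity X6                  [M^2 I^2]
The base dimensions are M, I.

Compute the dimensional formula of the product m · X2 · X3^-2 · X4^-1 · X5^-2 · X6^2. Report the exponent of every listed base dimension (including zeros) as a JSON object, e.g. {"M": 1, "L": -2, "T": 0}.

{"M": 4, "I": 0}

Exponent matrix [M,I] × [i,m,X1,X2,X3,X4,X5,X6]:
  M: [ 0  1 -2  3 -2  2  3  2]
  I: [ 1  0 -3 -3  2 -3  0  2]
  [M]: (1)·1+(1)·3+(-2)·-2+(-1)·2+(-2)·3+(2)·2 = 4
  [I]: (1)·0+(1)·-3+(-2)·2+(-1)·-3+(-2)·0+(2)·2 = 0
⇒ M^4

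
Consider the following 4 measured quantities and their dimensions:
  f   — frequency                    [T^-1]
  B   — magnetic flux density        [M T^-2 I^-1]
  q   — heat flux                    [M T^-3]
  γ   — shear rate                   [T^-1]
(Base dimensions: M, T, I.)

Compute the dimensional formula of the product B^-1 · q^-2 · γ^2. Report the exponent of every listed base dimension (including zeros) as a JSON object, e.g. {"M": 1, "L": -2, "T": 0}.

{"M": -3, "T": 6, "I": 1}

Write exponents as rows M,T,I / cols f,B,q,γ:
  M: [ 0  1  1  0]
  T: [-1 -2 -3 -1]
  I: [ 0 -1  0  0]
  [M]: (-1)·1+(-2)·1+(2)·0 = -3
  [T]: (-1)·-2+(-2)·-3+(2)·-1 = 6
  [I]: (-1)·-1+(-2)·0+(2)·0 = 1
⇒ M^-3 T^6 I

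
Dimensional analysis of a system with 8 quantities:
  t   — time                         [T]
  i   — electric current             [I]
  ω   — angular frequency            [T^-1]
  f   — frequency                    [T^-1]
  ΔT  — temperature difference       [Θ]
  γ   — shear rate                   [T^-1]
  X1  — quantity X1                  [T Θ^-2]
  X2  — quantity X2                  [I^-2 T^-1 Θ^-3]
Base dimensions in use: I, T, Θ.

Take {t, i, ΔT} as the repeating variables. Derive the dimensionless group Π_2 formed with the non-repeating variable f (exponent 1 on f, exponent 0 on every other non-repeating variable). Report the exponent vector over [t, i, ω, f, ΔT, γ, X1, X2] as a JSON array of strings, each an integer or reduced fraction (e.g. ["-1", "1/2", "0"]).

Dimensional matrix (I×T×Θ by t×i×ω×f×ΔT×γ×X1×X2):
  I: [ 0  1  0  0  0  0  0 -2]
  T: [ 1  0 -1 -1  0 -1  1 -1]
  Θ: [ 0  0  0  0  1  0 -2 -3]
Echelon form has 3 nonzero rows (pivots: t,i,ΔT)
Pivot set = {t,i,ΔT}, free = {ω,f,γ,X1,X2}
RREF:
  r0: [   1    0   -1   -1    0   -1    1   -1]
  r1: [   0    1    0    0    0    0    0   -2]
  r2: [   0    0    0    0    1    0   -2   -3]
Fix exponent of f at 1, ω at 0, γ at 0, X1 at 0, X2 at 0; solve each RREF row for its pivot's exponent:
  r0: exp(t) + (-1)·1 = 0 ⇒ exp(t) = 1
  r1: exp(i) + (0)·1 = 0 ⇒ exp(i) = 0
  r2: exp(ΔT) + (0)·1 = 0 ⇒ exp(ΔT) = 0
Π_2 = t · f

["1", "0", "0", "1", "0", "0", "0", "0"]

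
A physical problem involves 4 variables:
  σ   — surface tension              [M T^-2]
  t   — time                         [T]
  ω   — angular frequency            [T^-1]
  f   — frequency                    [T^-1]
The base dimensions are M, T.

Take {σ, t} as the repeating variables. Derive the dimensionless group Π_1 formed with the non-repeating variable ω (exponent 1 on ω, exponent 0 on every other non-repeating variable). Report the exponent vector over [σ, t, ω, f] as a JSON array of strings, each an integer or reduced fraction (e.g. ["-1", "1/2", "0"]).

["0", "1", "1", "0"]

Exponent matrix [M,T] × [σ,t,ω,f]:
  M: [ 1  0  0  0]
  T: [-2  1 -1 -1]
Row reduction gives pivot columns σ,t; rank = 2
Repeat: σ,t; free: ω,f
RREF:
  r0: [   1    0    0    0]
  r1: [   0    1   -1   -1]
Fix exponent of ω at 1, f at 0; solve each RREF row for its pivot's exponent:
  r0: exp(σ) + (0)·1 = 0 ⇒ exp(σ) = 0
  r1: exp(t) + (-1)·1 = 0 ⇒ exp(t) = 1
Π_1 = t · ω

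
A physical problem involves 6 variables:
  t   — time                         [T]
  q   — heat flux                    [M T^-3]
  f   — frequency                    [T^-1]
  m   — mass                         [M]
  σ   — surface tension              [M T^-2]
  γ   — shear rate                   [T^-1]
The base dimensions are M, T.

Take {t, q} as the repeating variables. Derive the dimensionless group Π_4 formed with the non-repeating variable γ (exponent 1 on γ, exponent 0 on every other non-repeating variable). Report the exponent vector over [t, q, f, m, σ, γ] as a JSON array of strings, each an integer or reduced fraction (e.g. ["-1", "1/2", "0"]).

["1", "0", "0", "0", "0", "1"]

Exponent matrix [M,T] × [t,q,f,m,σ,γ]:
  M: [ 0  1  0  1  1  0]
  T: [ 1 -3 -1  0 -2 -1]
RREF → pivots at {t,q} ⇒ r = 2
Pivot set = {t,q}, free = {f,m,σ,γ}
RREF:
  r0: [   1    0   -1    3    1   -1]
  r1: [   0    1    0    1    1    0]
Fix exponent of γ at 1, f at 0, m at 0, σ at 0; solve each RREF row for its pivot's exponent:
  r0: exp(t) + (-1)·1 = 0 ⇒ exp(t) = 1
  r1: exp(q) + (0)·1 = 0 ⇒ exp(q) = 0
Π_4 = t · γ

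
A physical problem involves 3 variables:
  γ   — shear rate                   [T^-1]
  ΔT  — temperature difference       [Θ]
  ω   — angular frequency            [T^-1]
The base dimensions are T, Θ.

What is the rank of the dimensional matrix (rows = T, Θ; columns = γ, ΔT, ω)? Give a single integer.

2

Write exponents as rows T,Θ / cols γ,ΔT,ω:
  T: [-1  0 -1]
  Θ: [ 0  1  0]
RREF → pivots at {γ,ΔT} ⇒ r = 2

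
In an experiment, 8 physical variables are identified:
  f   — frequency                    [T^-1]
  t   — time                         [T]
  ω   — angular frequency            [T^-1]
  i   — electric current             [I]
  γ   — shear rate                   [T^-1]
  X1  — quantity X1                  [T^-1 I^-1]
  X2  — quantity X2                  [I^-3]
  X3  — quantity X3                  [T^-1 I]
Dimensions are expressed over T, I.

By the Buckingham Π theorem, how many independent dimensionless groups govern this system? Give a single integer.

6

Exponent matrix [T,I] × [f,t,ω,i,γ,X1,X2,X3]:
  T: [-1  1 -1  0 -1 -1  0 -1]
  I: [ 0  0  0  1  0 -1 -3  1]
Echelon form has 2 nonzero rows (pivots: f,i)
8 vars − rank 2 = 6 Π groups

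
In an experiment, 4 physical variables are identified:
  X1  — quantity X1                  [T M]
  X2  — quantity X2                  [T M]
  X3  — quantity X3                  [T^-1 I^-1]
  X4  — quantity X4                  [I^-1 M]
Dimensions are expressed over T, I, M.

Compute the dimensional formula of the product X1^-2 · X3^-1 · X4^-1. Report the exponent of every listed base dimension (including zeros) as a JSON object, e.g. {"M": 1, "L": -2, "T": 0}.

{"T": -1, "I": 2, "M": -3}

Write exponents as rows T,I,M / cols X1,X2,X3,X4:
  T: [ 1  1 -1  0]
  I: [ 0  0 -1 -1]
  M: [ 1  1  0  1]
  [T]: (-2)·1+(-1)·-1+(-1)·0 = -1
  [I]: (-2)·0+(-1)·-1+(-1)·-1 = 2
  [M]: (-2)·1+(-1)·0+(-1)·1 = -3
⇒ T^-1 I^2 M^-3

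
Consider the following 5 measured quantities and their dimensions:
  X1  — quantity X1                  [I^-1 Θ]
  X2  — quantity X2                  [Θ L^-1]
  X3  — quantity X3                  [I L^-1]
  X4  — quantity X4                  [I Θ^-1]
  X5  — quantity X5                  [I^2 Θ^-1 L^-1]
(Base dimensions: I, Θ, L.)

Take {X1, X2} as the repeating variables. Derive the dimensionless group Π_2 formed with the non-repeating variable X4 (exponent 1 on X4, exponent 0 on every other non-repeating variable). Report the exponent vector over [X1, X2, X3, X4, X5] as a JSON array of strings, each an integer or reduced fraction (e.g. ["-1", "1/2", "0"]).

Exponent matrix [I,Θ,L] × [X1,X2,X3,X4,X5]:
  I: [-1  0  1  1  2]
  Θ: [ 1  1  0 -1 -1]
  L: [ 0 -1 -1  0 -1]
Echelon form has 2 nonzero rows (pivots: X1,X2)
Repeat: X1,X2; free: X3,X4,X5
RREF:
  r0: [   1    0   -1   -1   -2]
  r1: [   0    1    1    0    1]
  r2: [   0    0    0    0    0]
Fix exponent of X4 at 1, X3 at 0, X5 at 0; solve each RREF row for its pivot's exponent:
  r0: exp(X1) + (-1)·1 = 0 ⇒ exp(X1) = 1
  r1: exp(X2) + (0)·1 = 0 ⇒ exp(X2) = 0
Π_2 = X1 · X4

["1", "0", "0", "1", "0"]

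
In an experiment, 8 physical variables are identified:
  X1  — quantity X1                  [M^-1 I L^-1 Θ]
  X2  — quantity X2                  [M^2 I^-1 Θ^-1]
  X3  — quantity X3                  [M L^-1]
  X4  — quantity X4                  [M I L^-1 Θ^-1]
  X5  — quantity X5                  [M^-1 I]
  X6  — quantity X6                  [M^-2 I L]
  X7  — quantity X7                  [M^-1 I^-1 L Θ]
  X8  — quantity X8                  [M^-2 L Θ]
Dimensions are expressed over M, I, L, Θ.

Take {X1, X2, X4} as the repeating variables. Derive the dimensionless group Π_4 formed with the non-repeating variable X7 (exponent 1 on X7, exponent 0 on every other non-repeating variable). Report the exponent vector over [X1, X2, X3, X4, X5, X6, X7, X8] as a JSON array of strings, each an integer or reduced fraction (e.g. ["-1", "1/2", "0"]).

Dimensional matrix (M×I×L×Θ by X1×X2×X3×X4×X5×X6×X7×X8):
  M: [-1  2  1  1 -1 -2 -1 -2]
  I: [ 1 -1  0  1  1  1 -1  0]
  L: [-1  0 -1 -1  0  1  1  1]
  Θ: [ 1 -1  0 -1  0  0  1  1]
Row reduction gives pivot columns X1,X2,X4; rank = 3
Repeat: X1,X2,X4; free: X3,X5,X6,X7,X8
RREF:
  r0: [   1    0    1    0 -1/2 -3/2    0 -1/2]
  r1: [   0    1    1    0   -1   -2    0   -1]
  r2: [   0    0    0    1  1/2  1/2   -1 -1/2]
  r3: [   0    0    0    0    0    0    0    0]
Fix exponent of X7 at 1, X3 at 0, X5 at 0, X6 at 0, X8 at 0; solve each RREF row for its pivot's exponent:
  r0: exp(X1) + (0)·1 = 0 ⇒ exp(X1) = 0
  r1: exp(X2) + (0)·1 = 0 ⇒ exp(X2) = 0
  r2: exp(X4) + (-1)·1 = 0 ⇒ exp(X4) = 1
Π_4 = X4 · X7

["0", "0", "0", "1", "0", "0", "1", "0"]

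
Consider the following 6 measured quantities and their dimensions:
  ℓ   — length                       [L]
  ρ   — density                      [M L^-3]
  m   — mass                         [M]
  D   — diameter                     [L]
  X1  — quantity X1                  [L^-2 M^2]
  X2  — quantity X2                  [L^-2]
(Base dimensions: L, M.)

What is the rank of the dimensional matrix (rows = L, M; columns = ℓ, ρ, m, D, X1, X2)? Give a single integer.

Exponent matrix [L,M] × [ℓ,ρ,m,D,X1,X2]:
  L: [ 1 -3  0  1 -2 -2]
  M: [ 0  1  1  0  2  0]
Row reduction gives pivot columns ℓ,ρ; rank = 2

2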